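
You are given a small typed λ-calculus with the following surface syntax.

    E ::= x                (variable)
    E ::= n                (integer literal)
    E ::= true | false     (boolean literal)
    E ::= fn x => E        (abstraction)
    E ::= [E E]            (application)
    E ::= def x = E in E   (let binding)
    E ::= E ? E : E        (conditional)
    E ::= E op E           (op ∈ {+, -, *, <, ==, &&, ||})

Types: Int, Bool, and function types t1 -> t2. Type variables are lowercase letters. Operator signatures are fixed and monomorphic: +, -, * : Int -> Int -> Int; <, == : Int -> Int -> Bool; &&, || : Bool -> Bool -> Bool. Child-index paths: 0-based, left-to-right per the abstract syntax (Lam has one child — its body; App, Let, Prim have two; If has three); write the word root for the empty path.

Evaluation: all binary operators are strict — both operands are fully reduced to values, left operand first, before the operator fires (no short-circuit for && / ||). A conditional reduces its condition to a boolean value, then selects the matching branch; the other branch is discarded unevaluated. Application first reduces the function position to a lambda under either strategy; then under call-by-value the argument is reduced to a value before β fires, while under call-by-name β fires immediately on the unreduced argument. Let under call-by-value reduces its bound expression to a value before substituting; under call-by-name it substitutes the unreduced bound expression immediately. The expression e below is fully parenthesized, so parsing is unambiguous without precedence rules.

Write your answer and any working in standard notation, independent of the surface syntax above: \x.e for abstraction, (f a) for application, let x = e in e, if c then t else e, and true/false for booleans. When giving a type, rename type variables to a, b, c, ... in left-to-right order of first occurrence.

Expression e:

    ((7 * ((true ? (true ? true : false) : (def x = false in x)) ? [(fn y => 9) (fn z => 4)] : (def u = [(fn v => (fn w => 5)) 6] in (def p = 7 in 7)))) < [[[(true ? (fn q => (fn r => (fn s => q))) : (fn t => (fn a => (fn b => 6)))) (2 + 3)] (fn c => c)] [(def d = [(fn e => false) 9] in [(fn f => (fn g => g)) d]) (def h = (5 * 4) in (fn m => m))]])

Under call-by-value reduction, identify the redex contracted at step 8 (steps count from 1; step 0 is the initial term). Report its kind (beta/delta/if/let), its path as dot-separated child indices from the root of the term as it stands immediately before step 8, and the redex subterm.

Answer: beta at 1.0.0 : ((\q.(\r.(\s.q))) 5)

Working:
step 0: ((7 * (if (if true then (if true then true else false) else (let x = false in x)) then ((\y.9) (\z.4)) else (let u = ((\v.(\w.5)) 6) in (let p = 7 in 7)))) < ((((if true then (\q.(\r.(\s.q))) else (\t.(\a.(\b.6)))) (2 + 3)) (\c.c)) ((let d = ((\e.false) 9) in ((\f.(\g.g)) d)) (let h = (5 * 4) in (\m.m)))))
step 1: [if@0.1.0] ((7 * (if (if true then true else false) then ((\y.9) (\z.4)) else (let u = ((\v.(\w.5)) 6) in (let p = 7 in 7)))) < ((((if true then (\q.(\r.(\s.q))) else (\t.(\a.(\b.6)))) (2 + 3)) (\c.c)) ((let d = ((\e.false) 9) in ((\f.(\g.g)) d)) (let h = (5 * 4) in (\m.m)))))
step 2: [if@0.1.0] ((7 * (if true then ((\y.9) (\z.4)) else (let u = ((\v.(\w.5)) 6) in (let p = 7 in 7)))) < ((((if true then (\q.(\r.(\s.q))) else (\t.(\a.(\b.6)))) (2 + 3)) (\c.c)) ((let d = ((\e.false) 9) in ((\f.(\g.g)) d)) (let h = (5 * 4) in (\m.m)))))
step 3: [if@0.1] ((7 * ((\y.9) (\z.4))) < ((((if true then (\q.(\r.(\s.q))) else (\t.(\a.(\b.6)))) (2 + 3)) (\c.c)) ((let d = ((\e.false) 9) in ((\f.(\g.g)) d)) (let h = (5 * 4) in (\m.m)))))
step 4: [beta@0.1] ((7 * 9) < ((((if true then (\q.(\r.(\s.q))) else (\t.(\a.(\b.6)))) (2 + 3)) (\c.c)) ((let d = ((\e.false) 9) in ((\f.(\g.g)) d)) (let h = (5 * 4) in (\m.m)))))
step 5: [delta@0] (63 < ((((if true then (\q.(\r.(\s.q))) else (\t.(\a.(\b.6)))) (2 + 3)) (\c.c)) ((let d = ((\e.false) 9) in ((\f.(\g.g)) d)) (let h = (5 * 4) in (\m.m)))))
step 6: [if@1.0.0.0] (63 < ((((\q.(\r.(\s.q))) (2 + 3)) (\c.c)) ((let d = ((\e.false) 9) in ((\f.(\g.g)) d)) (let h = (5 * 4) in (\m.m)))))
step 7: [delta@1.0.0.1] (63 < ((((\q.(\r.(\s.q))) 5) (\c.c)) ((let d = ((\e.false) 9) in ((\f.(\g.g)) d)) (let h = (5 * 4) in (\m.m)))))
step 8: [beta@1.0.0] (63 < (((\r.(\s.5)) (\c.c)) ((let d = ((\e.false) 9) in ((\f.(\g.g)) d)) (let h = (5 * 4) in (\m.m)))))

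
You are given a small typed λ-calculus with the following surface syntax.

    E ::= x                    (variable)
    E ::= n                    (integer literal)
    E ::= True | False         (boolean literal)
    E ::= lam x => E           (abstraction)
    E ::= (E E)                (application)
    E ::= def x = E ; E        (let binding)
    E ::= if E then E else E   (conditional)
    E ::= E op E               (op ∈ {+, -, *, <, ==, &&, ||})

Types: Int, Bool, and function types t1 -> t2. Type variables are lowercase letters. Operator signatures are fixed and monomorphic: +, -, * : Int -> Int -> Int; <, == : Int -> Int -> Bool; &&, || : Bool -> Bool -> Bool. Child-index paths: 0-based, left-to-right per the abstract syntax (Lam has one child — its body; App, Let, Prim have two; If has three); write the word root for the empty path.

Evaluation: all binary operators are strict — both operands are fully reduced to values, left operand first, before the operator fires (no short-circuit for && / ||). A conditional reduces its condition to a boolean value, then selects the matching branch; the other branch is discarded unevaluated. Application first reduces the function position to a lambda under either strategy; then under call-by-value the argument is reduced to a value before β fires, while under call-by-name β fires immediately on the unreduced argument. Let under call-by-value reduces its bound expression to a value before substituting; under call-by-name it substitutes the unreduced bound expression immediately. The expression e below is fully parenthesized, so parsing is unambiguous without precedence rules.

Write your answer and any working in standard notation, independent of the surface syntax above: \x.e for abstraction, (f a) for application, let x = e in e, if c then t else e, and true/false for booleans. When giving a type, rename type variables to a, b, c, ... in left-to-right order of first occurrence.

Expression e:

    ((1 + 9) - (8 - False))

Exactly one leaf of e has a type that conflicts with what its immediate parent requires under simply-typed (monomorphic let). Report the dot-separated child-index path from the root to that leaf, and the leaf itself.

Answer: 1.1 : false

Trace:
  unify Int ~ Int
  unify Int ~ Int
  unify Int ~ Int
  unify Int ~ Int
  unify Bool ~ Int
  FAIL: mismatch Bool ~ Int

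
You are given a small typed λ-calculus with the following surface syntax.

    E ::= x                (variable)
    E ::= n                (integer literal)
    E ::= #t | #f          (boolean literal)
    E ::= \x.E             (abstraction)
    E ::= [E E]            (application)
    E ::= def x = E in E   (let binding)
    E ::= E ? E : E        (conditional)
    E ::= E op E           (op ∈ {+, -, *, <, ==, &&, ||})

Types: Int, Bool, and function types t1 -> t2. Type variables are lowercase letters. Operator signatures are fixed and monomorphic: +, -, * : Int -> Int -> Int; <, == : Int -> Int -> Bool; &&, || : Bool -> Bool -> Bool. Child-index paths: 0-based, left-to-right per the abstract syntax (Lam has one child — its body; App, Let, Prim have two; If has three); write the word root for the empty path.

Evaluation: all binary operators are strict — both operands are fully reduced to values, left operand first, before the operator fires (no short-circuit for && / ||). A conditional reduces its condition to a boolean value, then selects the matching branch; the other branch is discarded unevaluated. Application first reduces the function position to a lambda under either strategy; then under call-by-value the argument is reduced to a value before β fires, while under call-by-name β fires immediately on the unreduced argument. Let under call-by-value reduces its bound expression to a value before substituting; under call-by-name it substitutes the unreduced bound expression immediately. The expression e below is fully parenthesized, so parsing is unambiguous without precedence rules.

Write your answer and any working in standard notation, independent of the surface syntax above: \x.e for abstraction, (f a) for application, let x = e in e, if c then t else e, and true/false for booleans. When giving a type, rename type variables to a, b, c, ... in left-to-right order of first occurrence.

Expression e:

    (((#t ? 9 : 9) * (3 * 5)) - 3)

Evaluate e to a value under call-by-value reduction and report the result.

Trace:
step 0: (((if true then 9 else 9) * (3 * 5)) - 3)
step 1: [if@0.0] ((9 * (3 * 5)) - 3)
step 2: [delta@0.1] ((9 * 15) - 3)
step 3: [delta@0] (135 - 3)
step 4: [delta@root] 132

Answer: 132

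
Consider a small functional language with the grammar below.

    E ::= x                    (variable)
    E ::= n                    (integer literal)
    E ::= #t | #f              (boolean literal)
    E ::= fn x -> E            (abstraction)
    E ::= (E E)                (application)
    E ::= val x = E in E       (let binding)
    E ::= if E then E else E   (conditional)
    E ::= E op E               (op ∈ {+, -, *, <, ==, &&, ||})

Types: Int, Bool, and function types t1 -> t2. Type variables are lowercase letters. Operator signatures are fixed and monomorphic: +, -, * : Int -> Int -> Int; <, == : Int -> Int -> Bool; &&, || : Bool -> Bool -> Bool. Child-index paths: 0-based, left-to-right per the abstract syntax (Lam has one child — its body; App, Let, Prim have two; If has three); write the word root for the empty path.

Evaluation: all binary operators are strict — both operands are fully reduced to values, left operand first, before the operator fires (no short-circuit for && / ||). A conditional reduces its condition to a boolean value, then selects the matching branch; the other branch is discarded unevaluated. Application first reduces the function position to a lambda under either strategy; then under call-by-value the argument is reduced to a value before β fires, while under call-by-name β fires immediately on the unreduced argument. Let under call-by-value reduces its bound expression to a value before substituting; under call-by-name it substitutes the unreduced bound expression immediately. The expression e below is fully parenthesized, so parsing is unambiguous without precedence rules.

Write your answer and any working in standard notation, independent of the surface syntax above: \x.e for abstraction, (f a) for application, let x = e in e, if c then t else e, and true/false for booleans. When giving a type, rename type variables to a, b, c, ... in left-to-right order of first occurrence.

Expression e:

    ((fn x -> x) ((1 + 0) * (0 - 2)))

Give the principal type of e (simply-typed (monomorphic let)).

Answer: Int

Working:
x : a
\x._ : a -> a
  unify Int ~ Int
  unify Int ~ Int
  unify Int ~ Int
  unify Int ~ Int
  unify Int ~ Int
  unify Int ~ Int
  unify a -> a ~ Int -> b
  unify a ~ Int
  unify Int ~ b
_ _ : Int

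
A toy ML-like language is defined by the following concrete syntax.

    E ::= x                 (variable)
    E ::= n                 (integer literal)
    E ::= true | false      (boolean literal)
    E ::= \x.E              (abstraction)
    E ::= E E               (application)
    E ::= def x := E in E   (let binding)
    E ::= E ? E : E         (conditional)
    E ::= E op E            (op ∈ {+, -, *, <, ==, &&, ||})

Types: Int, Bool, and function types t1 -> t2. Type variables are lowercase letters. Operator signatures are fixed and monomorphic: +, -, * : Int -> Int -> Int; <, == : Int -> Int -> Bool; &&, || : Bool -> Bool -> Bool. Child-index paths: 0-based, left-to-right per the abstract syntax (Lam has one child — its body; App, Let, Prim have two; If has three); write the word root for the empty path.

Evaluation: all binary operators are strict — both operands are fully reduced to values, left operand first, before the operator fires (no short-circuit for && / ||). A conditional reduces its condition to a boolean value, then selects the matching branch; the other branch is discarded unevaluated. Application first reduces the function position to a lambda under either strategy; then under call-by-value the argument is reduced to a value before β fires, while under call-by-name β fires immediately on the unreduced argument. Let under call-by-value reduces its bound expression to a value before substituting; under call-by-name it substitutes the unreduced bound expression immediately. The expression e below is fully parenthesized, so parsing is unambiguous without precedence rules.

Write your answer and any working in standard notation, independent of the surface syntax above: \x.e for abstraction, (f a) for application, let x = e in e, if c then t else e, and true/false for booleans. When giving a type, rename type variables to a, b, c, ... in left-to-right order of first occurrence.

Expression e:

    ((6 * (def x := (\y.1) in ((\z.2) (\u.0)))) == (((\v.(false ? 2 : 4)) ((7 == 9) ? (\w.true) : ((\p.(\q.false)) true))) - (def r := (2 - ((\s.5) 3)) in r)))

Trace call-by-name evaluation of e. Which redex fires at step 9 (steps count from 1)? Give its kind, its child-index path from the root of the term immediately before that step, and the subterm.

Answer: delta at 1 : (4 - -3)

Derivation:
step 0: ((6 * (let x = (\y.1) in ((\z.2) (\u.0)))) == (((\v.(if false then 2 else 4)) (if (7 == 9) then (\w.true) else ((\p.(\q.false)) true))) - (let r = (2 - ((\s.5) 3)) in r)))
step 1: [let@0.1] ((6 * ((\z.2) (\u.0))) == (((\v.(if false then 2 else 4)) (if (7 == 9) then (\w.true) else ((\p.(\q.false)) true))) - (let r = (2 - ((\s.5) 3)) in r)))
step 2: [beta@0.1] ((6 * 2) == (((\v.(if false then 2 else 4)) (if (7 == 9) then (\w.true) else ((\p.(\q.false)) true))) - (let r = (2 - ((\s.5) 3)) in r)))
step 3: [delta@0] (12 == (((\v.(if false then 2 else 4)) (if (7 == 9) then (\w.true) else ((\p.(\q.false)) true))) - (let r = (2 - ((\s.5) 3)) in r)))
step 4: [beta@1.0] (12 == ((if false then 2 else 4) - (let r = (2 - ((\s.5) 3)) in r)))
step 5: [if@1.0] (12 == (4 - (let r = (2 - ((\s.5) 3)) in r)))
step 6: [let@1.1] (12 == (4 - (2 - ((\s.5) 3))))
step 7: [beta@1.1.1] (12 == (4 - (2 - 5)))
step 8: [delta@1.1] (12 == (4 - -3))
step 9: [delta@1] (12 == 7)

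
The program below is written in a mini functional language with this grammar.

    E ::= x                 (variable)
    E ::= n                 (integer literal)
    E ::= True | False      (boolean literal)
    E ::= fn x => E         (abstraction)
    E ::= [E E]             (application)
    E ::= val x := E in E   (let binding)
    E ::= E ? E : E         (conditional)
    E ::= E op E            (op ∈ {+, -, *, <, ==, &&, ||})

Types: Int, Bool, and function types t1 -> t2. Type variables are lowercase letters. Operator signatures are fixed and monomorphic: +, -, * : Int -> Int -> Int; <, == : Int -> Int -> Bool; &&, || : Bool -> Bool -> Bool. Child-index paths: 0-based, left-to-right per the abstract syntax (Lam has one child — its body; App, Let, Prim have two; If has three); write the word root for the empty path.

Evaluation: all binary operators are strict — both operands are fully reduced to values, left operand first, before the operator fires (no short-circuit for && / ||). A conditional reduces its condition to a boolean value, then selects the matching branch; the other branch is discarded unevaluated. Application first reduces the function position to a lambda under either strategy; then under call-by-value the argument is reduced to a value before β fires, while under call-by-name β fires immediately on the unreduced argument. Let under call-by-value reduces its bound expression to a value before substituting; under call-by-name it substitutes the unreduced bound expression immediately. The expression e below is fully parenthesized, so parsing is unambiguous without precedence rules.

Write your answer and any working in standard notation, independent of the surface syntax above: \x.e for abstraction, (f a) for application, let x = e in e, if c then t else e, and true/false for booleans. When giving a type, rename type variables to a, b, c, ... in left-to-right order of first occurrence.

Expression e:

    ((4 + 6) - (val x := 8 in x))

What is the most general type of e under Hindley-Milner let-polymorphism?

Answer: Int

Working:
  unify Int ~ Int
  unify Int ~ Int
  unify Int ~ Int
let x : Int
x : Int
  unify Int ~ Int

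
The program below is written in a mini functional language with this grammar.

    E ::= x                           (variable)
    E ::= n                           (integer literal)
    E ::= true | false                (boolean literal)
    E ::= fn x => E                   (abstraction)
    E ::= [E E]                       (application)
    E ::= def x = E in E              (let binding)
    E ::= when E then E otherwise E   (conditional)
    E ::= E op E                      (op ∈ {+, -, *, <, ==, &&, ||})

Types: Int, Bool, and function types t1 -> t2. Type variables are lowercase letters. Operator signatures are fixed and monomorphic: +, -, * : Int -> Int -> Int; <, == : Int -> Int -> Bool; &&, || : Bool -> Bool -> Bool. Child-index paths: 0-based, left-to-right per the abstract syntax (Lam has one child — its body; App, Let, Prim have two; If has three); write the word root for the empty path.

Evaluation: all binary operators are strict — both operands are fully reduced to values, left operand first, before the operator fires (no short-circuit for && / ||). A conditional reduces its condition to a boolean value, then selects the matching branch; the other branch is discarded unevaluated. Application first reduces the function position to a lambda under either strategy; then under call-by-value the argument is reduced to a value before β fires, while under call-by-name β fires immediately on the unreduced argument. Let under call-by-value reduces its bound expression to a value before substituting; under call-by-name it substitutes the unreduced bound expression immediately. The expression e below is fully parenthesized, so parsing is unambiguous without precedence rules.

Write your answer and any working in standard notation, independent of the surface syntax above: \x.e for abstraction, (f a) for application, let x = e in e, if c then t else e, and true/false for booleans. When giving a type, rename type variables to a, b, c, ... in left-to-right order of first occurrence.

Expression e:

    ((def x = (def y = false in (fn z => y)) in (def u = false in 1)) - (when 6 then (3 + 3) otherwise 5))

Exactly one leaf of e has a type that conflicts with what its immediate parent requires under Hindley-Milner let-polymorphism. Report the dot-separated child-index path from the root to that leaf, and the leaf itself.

Derivation:
let y : Bool
y : Bool
\z._ : a -> Bool
let x : forall. a -> Bool
let u : Bool
  unify Int ~ Int
  unify Int ~ Bool
  FAIL: mismatch Int ~ Bool

Answer: 1.0 : 6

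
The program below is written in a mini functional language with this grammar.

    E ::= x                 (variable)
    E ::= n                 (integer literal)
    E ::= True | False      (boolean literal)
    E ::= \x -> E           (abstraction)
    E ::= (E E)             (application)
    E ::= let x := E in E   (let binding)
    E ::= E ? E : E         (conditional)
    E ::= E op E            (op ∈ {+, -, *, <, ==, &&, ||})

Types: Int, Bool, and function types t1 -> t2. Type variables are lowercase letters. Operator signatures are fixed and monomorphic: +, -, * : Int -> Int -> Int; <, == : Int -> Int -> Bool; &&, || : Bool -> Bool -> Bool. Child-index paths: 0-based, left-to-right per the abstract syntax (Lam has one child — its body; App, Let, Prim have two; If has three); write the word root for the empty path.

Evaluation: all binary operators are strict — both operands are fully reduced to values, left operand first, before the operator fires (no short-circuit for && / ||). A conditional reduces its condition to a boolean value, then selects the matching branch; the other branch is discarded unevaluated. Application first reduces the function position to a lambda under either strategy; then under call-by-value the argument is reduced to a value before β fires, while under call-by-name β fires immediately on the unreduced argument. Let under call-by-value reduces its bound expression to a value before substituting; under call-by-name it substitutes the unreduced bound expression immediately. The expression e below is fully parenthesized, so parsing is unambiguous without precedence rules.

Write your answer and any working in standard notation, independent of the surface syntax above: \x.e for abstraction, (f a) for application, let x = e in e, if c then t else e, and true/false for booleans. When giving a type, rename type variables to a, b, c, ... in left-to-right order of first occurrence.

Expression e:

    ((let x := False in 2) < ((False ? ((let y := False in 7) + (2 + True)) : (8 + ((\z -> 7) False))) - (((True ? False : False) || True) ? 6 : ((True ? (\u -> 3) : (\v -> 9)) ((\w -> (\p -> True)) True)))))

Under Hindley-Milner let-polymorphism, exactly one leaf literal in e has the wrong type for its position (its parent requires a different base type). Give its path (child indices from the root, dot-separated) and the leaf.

Trace:
let x : Bool
  unify Int ~ Int
  unify Bool ~ Bool
let y : Bool
  unify Int ~ Int
  unify Int ~ Int
  unify Bool ~ Int
  FAIL: mismatch Bool ~ Int

Answer: 1.0.1.1.1 : true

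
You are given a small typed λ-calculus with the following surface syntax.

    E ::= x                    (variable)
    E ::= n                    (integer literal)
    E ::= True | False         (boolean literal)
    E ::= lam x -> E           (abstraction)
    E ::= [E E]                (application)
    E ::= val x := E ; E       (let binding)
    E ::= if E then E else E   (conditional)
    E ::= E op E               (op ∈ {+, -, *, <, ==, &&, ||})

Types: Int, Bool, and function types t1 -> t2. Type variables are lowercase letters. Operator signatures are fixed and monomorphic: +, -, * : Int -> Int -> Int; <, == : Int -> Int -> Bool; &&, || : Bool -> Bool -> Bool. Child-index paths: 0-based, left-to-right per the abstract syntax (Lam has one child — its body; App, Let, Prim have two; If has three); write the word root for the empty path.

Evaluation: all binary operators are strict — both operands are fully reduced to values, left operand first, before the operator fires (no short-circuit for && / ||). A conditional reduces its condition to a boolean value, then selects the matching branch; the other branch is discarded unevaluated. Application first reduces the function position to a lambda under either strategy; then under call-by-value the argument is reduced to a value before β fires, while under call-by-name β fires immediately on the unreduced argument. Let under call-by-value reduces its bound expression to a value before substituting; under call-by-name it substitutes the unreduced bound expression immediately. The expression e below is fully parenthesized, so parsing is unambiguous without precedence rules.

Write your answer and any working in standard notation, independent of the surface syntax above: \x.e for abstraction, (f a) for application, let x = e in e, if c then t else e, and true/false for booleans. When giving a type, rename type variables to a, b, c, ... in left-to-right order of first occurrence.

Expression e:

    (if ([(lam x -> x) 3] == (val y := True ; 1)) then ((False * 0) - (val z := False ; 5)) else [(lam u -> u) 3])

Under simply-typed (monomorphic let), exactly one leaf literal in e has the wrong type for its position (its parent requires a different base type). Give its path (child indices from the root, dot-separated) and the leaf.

Answer: 1.0.0 : false

Derivation:
x : a
\x._ : a -> a
  unify a -> a ~ Int -> b
  unify a ~ Int
  unify Int ~ b
_ _ : Int
  unify Int ~ Int
let y : Bool
  unify Int ~ Int
  unify Bool ~ Bool
  unify Bool ~ Int
  FAIL: mismatch Bool ~ Int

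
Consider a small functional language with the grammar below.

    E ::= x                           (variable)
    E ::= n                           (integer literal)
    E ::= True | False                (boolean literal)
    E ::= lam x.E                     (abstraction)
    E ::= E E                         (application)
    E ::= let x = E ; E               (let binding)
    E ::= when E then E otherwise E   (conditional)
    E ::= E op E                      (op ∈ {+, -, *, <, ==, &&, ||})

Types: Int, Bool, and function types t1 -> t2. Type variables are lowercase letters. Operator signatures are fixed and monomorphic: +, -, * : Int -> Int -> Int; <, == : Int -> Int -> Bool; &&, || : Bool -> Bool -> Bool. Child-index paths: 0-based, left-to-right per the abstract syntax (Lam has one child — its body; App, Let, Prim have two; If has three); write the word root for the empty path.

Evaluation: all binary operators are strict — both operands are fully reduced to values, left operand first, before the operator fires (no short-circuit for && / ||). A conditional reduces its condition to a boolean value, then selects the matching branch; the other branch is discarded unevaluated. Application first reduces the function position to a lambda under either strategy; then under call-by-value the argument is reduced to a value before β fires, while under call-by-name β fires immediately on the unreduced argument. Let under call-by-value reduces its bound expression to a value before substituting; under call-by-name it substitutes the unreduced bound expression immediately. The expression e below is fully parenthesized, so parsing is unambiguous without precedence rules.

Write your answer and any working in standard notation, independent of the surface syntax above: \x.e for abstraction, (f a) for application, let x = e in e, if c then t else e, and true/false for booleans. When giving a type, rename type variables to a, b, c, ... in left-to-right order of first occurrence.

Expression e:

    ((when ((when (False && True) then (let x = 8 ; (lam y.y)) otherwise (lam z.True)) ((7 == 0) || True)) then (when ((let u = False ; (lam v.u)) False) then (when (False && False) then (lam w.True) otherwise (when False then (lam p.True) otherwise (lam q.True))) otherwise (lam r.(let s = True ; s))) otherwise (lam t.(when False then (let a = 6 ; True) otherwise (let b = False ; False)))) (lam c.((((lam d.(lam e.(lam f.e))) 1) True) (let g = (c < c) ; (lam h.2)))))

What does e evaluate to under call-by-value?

Answer: true

Derivation:
step 0: ((if ((if (false && true) then (let x = 8 in (\y.y)) else (\z.true)) ((7 == 0) || true)) then (if ((let u = false in (\v.u)) false) then (if (false && false) then (\w.true) else (if false then (\p.true) else (\q.true))) else (\r.(let s = true in s))) else (\t.(if false then (let a = 6 in true) else (let b = false in false)))) (\c.((((\d.(\e.(\f.e))) 1) true) (let g = (c < c) in (\h.2)))))
step 1: [delta@0.0.0.0] ((if ((if false then (let x = 8 in (\y.y)) else (\z.true)) ((7 == 0) || true)) then (if ((let u = false in (\v.u)) false) then (if (false && false) then (\w.true) else (if false then (\p.true) else (\q.true))) else (\r.(let s = true in s))) else (\t.(if false then (let a = 6 in true) else (let b = false in false)))) (\c.((((\d.(\e.(\f.e))) 1) true) (let g = (c < c) in (\h.2)))))
step 2: [if@0.0.0] ((if ((\z.true) ((7 == 0) || true)) then (if ((let u = false in (\v.u)) false) then (if (false && false) then (\w.true) else (if false then (\p.true) else (\q.true))) else (\r.(let s = true in s))) else (\t.(if false then (let a = 6 in true) else (let b = false in false)))) (\c.((((\d.(\e.(\f.e))) 1) true) (let g = (c < c) in (\h.2)))))
step 3: [delta@0.0.1.0] ((if ((\z.true) (false || true)) then (if ((let u = false in (\v.u)) false) then (if (false && false) then (\w.true) else (if false then (\p.true) else (\q.true))) else (\r.(let s = true in s))) else (\t.(if false then (let a = 6 in true) else (let b = false in false)))) (\c.((((\d.(\e.(\f.e))) 1) true) (let g = (c < c) in (\h.2)))))
step 4: [delta@0.0.1] ((if ((\z.true) true) then (if ((let u = false in (\v.u)) false) then (if (false && false) then (\w.true) else (if false then (\p.true) else (\q.true))) else (\r.(let s = true in s))) else (\t.(if false then (let a = 6 in true) else (let b = false in false)))) (\c.((((\d.(\e.(\f.e))) 1) true) (let g = (c < c) in (\h.2)))))
step 5: [beta@0.0] ((if true then (if ((let u = false in (\v.u)) false) then (if (false && false) then (\w.true) else (if false then (\p.true) else (\q.true))) else (\r.(let s = true in s))) else (\t.(if false then (let a = 6 in true) else (let b = false in false)))) (\c.((((\d.(\e.(\f.e))) 1) true) (let g = (c < c) in (\h.2)))))
step 6: [if@0] ((if ((let u = false in (\v.u)) false) then (if (false && false) then (\w.true) else (if false then (\p.true) else (\q.true))) else (\r.(let s = true in s))) (\c.((((\d.(\e.(\f.e))) 1) true) (let g = (c < c) in (\h.2)))))
step 7: [let@0.0.0] ((if ((\v.false) false) then (if (false && false) then (\w.true) else (if false then (\p.true) else (\q.true))) else (\r.(let s = true in s))) (\c.((((\d.(\e.(\f.e))) 1) true) (let g = (c < c) in (\h.2)))))
step 8: [beta@0.0] ((if false then (if (false && false) then (\w.true) else (if false then (\p.true) else (\q.true))) else (\r.(let s = true in s))) (\c.((((\d.(\e.(\f.e))) 1) true) (let g = (c < c) in (\h.2)))))
step 9: [if@0] ((\r.(let s = true in s)) (\c.((((\d.(\e.(\f.e))) 1) true) (let g = (c < c) in (\h.2)))))
step 10: [beta@root] (let s = true in s)
step 11: [let@root] true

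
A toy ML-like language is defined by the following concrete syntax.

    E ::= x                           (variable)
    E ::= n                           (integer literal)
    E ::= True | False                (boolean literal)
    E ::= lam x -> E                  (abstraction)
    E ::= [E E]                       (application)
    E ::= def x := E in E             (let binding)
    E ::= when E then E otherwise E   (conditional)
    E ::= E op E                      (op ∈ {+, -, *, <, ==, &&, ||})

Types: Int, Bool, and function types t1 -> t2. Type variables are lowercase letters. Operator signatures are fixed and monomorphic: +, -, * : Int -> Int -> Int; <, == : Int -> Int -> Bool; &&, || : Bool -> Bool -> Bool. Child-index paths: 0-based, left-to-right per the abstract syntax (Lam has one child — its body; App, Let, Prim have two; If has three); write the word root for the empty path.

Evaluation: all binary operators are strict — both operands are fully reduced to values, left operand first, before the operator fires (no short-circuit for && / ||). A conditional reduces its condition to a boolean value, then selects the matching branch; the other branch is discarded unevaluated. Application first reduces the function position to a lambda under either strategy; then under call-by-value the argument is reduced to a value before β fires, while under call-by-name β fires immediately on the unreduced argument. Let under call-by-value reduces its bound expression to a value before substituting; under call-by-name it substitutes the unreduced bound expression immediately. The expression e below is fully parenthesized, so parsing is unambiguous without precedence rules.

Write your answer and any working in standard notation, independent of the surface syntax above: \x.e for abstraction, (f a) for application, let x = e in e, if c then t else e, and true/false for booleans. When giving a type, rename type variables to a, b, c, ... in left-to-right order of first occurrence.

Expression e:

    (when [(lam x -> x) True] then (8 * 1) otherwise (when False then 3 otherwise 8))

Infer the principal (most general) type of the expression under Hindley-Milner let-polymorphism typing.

Derivation:
x : a
\x._ : a -> a
  unify a -> a ~ Bool -> b
  unify a ~ Bool
  unify Bool ~ b
_ _ : Bool
  unify Bool ~ Bool
  unify Int ~ Int
  unify Int ~ Int
  unify Bool ~ Bool
  unify Int ~ Int
  unify Int ~ Int

Answer: Int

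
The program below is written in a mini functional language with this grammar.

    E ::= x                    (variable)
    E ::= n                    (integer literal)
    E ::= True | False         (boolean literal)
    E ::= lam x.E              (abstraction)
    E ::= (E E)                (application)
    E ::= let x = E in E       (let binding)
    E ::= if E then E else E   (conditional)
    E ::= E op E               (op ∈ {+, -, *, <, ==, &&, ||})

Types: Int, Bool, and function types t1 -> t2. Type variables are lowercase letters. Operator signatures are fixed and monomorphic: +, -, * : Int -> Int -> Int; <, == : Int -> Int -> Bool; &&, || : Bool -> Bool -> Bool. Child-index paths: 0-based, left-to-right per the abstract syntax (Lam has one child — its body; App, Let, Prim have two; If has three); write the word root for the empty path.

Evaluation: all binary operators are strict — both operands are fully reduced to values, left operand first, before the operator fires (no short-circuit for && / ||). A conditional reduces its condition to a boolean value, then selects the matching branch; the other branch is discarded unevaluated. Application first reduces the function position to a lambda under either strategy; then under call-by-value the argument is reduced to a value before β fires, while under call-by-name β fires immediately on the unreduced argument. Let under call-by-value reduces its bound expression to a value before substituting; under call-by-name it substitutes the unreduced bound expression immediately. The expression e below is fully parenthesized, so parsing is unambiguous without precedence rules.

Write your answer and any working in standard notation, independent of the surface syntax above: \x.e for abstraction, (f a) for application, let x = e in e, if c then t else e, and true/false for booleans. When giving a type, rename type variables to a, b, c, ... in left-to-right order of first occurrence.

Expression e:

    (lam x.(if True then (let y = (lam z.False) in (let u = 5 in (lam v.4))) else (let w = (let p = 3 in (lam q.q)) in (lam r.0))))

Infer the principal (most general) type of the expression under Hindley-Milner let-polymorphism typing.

Working:
  unify Bool ~ Bool
\z._ : b -> Bool
let y : forall. b -> Bool
let u : Int
\v._ : c -> Int
let p : Int
q : d
\q._ : d -> d
let w : forall. d -> d
\r._ : e -> Int
  unify c -> Int ~ e -> Int
  unify c ~ e
  unify Int ~ Int
\x._ : a -> e -> Int

Answer: a -> b -> Int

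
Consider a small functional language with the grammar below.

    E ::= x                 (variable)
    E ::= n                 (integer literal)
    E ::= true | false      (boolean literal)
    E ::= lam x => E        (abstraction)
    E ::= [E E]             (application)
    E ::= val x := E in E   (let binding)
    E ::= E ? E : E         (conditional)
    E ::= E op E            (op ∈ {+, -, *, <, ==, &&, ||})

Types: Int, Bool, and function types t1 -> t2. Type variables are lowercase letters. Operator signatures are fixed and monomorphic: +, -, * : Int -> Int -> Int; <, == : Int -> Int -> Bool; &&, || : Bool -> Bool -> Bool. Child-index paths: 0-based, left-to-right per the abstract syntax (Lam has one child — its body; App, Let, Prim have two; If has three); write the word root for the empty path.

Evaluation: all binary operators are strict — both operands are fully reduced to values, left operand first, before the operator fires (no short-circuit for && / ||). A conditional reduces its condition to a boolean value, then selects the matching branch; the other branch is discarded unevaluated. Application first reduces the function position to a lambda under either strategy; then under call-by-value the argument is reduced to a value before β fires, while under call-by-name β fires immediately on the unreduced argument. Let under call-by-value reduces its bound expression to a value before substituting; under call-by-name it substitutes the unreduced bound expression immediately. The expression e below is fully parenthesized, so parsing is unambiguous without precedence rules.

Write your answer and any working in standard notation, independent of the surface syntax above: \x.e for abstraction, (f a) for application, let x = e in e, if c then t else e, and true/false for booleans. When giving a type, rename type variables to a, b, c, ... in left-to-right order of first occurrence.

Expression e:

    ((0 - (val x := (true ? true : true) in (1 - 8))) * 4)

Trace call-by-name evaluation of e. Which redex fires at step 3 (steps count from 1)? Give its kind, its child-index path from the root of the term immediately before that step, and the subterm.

Answer: delta at 0 : (0 - -7)

Trace:
step 0: ((0 - (let x = (if true then true else true) in (1 - 8))) * 4)
step 1: [let@0.1] ((0 - (1 - 8)) * 4)
step 2: [delta@0.1] ((0 - -7) * 4)
step 3: [delta@0] (7 * 4)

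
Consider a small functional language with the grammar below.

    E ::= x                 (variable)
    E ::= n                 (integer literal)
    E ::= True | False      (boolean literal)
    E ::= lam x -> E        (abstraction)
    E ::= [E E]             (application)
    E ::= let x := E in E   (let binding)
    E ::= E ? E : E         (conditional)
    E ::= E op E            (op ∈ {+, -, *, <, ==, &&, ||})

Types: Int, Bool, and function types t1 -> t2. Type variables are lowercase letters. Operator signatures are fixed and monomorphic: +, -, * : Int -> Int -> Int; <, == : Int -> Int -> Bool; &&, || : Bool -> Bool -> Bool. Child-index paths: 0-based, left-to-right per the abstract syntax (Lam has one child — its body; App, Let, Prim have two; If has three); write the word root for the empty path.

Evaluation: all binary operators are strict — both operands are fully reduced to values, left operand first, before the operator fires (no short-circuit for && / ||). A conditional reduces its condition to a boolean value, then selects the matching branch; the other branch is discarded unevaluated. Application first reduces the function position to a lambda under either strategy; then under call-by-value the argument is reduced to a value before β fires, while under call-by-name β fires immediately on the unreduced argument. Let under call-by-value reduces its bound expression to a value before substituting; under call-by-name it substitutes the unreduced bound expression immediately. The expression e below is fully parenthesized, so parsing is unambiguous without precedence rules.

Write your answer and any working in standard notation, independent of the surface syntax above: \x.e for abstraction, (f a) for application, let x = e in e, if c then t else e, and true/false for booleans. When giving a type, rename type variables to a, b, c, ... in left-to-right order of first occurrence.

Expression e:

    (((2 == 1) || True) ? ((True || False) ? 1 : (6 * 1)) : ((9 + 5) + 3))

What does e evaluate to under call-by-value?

Working:
step 0: (if ((2 == 1) || true) then (if (true || false) then 1 else (6 * 1)) else ((9 + 5) + 3))
step 1: [delta@0.0] (if (false || true) then (if (true || false) then 1 else (6 * 1)) else ((9 + 5) + 3))
step 2: [delta@0] (if true then (if (true || false) then 1 else (6 * 1)) else ((9 + 5) + 3))
step 3: [if@root] (if (true || false) then 1 else (6 * 1))
step 4: [delta@0] (if true then 1 else (6 * 1))
step 5: [if@root] 1

Answer: 1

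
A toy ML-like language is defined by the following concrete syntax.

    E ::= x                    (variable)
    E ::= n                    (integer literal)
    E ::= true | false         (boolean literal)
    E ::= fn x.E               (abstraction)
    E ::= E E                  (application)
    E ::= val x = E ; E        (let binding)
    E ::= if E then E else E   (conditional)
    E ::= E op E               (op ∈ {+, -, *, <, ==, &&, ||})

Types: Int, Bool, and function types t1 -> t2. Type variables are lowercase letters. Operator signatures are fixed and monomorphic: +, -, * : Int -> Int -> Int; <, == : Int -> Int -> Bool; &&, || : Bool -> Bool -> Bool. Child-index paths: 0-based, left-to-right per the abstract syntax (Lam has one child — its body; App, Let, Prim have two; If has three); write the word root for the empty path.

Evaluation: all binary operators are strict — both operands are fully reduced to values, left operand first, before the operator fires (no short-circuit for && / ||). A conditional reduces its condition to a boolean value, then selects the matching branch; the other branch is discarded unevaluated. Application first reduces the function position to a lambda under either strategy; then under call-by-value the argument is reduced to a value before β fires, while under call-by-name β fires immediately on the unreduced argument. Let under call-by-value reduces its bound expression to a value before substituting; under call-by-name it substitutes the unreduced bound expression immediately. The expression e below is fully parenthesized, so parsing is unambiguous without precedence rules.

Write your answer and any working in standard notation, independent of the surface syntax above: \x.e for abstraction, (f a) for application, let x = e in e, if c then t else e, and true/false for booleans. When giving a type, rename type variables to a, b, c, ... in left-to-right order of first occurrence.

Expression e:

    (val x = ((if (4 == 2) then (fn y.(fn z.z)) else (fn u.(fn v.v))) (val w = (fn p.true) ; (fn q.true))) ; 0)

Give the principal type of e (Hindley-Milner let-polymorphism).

Working:
  unify Int ~ Int
  unify Int ~ Int
  unify Bool ~ Bool
z : b
\z._ : b -> b
\y._ : a -> b -> b
v : d
\v._ : d -> d
\u._ : c -> d -> d
  unify a -> b -> b ~ c -> d -> d
  unify a ~ c
  unify b -> b ~ d -> d
  unify b ~ d
  unify d ~ d
\p._ : e -> Bool
let w : forall. e -> Bool
\q._ : f -> Bool
  unify c -> d -> d ~ (f -> Bool) -> g
  unify c ~ f -> Bool
  unify d -> d ~ g
_ _ : d -> d
let x : forall. d -> d

Answer: Int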